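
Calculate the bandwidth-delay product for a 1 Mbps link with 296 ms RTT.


BDP = bandwidth * RTT
= 1 Mbps * 296 ms
= 1 * 1e6 * 296 / 1000 bits
= 296000 bits
= 37000 bytes
= 36.1328 KB
BDP = 296000 bits (37000 bytes)


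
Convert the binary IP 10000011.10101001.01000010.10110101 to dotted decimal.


10000011 = 131
10101001 = 169
01000010 = 66
10110101 = 181
IP: 131.169.66.181


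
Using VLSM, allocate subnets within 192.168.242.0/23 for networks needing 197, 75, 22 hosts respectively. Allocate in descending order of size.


197 hosts -> /24 (254 usable): 192.168.242.0/24
75 hosts -> /25 (126 usable): 192.168.243.0/25
22 hosts -> /27 (30 usable): 192.168.243.128/27
Allocation: 192.168.242.0/24 (197 hosts, 254 usable); 192.168.243.0/25 (75 hosts, 126 usable); 192.168.243.128/27 (22 hosts, 30 usable)


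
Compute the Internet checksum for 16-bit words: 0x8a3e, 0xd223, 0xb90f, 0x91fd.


Sum all words (with carry folding):
+ 0x8a3e = 0x8a3e
+ 0xd223 = 0x5c62
+ 0xb90f = 0x1572
+ 0x91fd = 0xa76f
One's complement: ~0xa76f
Checksum = 0x5890


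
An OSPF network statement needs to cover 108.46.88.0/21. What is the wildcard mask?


Subnet mask: 255.255.248.0
Wildcard = 255.255.255.255 - subnet mask
255 - 255 = 0
255 - 255 = 0
255 - 248 = 7
255 - 0 = 255
Wildcard: 0.0.7.255


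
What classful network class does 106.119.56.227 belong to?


First octet: 106
Binary: 01101010
0xxxxxxx -> Class A (1-126)
Class A, default mask 255.0.0.0 (/8)


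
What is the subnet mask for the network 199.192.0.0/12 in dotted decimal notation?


/12 means 12 network bits, 20 host bits
Binary: 11111111111100000000000000000000
Mask: 255.240.0.0


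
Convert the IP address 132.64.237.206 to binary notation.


132 = 10000100
64 = 01000000
237 = 11101101
206 = 11001110
Binary: 10000100.01000000.11101101.11001110


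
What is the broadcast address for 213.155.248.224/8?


Network: 213.0.0.0/8
Host bits = 24
Set all host bits to 1:
Broadcast: 213.255.255.255


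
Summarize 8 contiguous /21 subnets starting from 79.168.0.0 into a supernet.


Original prefix: /21
Number of subnets: 8 = 2^3
New prefix = 21 - 3 = 18
Supernet: 79.168.0.0/18


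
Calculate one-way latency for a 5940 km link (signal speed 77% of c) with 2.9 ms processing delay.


Speed = 0.77 * 3e5 km/s = 231000 km/s
Propagation delay = 5940 / 231000 = 0.0257 s = 25.7143 ms
Processing delay = 2.9 ms
Total one-way latency = 28.6143 ms


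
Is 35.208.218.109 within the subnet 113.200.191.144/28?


Subnet network: 113.200.191.144
Test IP AND mask: 35.208.218.96
No, 35.208.218.109 is not in 113.200.191.144/28


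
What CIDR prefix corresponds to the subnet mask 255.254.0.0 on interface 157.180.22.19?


Binary: 11111111.11111110.00000000.00000000
Count leading 1s
Prefix: /15


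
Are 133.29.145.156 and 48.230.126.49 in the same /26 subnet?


Mask: 255.255.255.192
133.29.145.156 AND mask = 133.29.145.128
48.230.126.49 AND mask = 48.230.126.0
No, different subnets (133.29.145.128 vs 48.230.126.0)


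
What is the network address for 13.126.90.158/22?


IP:   00001101.01111110.01011010.10011110
Mask: 11111111.11111111.11111100.00000000
AND operation:
Net:  00001101.01111110.01011000.00000000
Network: 13.126.88.0/22


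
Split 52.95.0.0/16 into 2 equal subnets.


New prefix = 16 + 1 = 17
Each subnet has 32768 addresses
  52.95.0.0/17
  52.95.128.0/17
Subnets: 52.95.0.0/17, 52.95.128.0/17


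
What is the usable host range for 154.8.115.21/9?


Network: 154.0.0.0
Broadcast: 154.127.255.255
First usable = network + 1
Last usable = broadcast - 1
Range: 154.0.0.1 to 154.127.255.254


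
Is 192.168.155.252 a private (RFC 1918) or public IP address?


RFC 1918 private ranges:
  10.0.0.0/8 (10.0.0.0 - 10.255.255.255)
  172.16.0.0/12 (172.16.0.0 - 172.31.255.255)
  192.168.0.0/16 (192.168.0.0 - 192.168.255.255)
Private (in 192.168.0.0/16)


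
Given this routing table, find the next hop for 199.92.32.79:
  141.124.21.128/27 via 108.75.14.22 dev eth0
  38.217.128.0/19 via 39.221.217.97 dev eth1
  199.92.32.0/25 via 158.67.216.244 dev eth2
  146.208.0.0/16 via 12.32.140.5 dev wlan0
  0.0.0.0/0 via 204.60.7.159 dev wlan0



Longest prefix match for 199.92.32.79:
  /27 141.124.21.128: no
  /19 38.217.128.0: no
  /25 199.92.32.0: MATCH
  /16 146.208.0.0: no
  /0 0.0.0.0: MATCH
Selected: next-hop 158.67.216.244 via eth2 (matched /25)


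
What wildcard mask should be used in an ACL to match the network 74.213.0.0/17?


Subnet mask: 255.255.128.0
Wildcard = 255.255.255.255 - subnet mask
255 - 255 = 0
255 - 255 = 0
255 - 128 = 127
255 - 0 = 255
Wildcard: 0.0.127.255


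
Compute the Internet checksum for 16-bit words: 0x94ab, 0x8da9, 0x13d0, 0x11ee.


Sum all words (with carry folding):
+ 0x94ab = 0x94ab
+ 0x8da9 = 0x2255
+ 0x13d0 = 0x3625
+ 0x11ee = 0x4813
One's complement: ~0x4813
Checksum = 0xb7ec


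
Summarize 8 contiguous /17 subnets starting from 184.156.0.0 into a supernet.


Original prefix: /17
Number of subnets: 8 = 2^3
New prefix = 17 - 3 = 14
Supernet: 184.156.0.0/14


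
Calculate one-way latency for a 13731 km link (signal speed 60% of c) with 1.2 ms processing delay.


Speed = 0.6 * 3e5 km/s = 180000 km/s
Propagation delay = 13731 / 180000 = 0.0763 s = 76.2833 ms
Processing delay = 1.2 ms
Total one-way latency = 77.4833 ms


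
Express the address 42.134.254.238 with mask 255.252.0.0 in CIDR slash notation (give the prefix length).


Binary: 11111111.11111100.00000000.00000000
Count leading 1s
Prefix: /14


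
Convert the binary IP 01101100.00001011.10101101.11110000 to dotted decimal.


01101100 = 108
00001011 = 11
10101101 = 173
11110000 = 240
IP: 108.11.173.240


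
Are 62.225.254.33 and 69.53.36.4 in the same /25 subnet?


Mask: 255.255.255.128
62.225.254.33 AND mask = 62.225.254.0
69.53.36.4 AND mask = 69.53.36.0
No, different subnets (62.225.254.0 vs 69.53.36.0)


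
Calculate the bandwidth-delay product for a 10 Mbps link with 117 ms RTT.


BDP = bandwidth * RTT
= 10 Mbps * 117 ms
= 10 * 1e6 * 117 / 1000 bits
= 1170000 bits
= 146250 bytes
= 142.8223 KB
BDP = 1170000 bits (146250 bytes)


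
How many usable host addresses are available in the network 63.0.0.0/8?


Host bits = 32 - 8 = 24
Total addresses = 2^24 = 16777216
Usable = total - 2 (network and broadcast)
Usable hosts: 16777214


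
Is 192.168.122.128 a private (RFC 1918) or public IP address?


RFC 1918 private ranges:
  10.0.0.0/8 (10.0.0.0 - 10.255.255.255)
  172.16.0.0/12 (172.16.0.0 - 172.31.255.255)
  192.168.0.0/16 (192.168.0.0 - 192.168.255.255)
Private (in 192.168.0.0/16)


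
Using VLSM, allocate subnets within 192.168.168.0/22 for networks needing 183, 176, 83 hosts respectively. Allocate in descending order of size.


183 hosts -> /24 (254 usable): 192.168.168.0/24
176 hosts -> /24 (254 usable): 192.168.169.0/24
83 hosts -> /25 (126 usable): 192.168.170.0/25
Allocation: 192.168.168.0/24 (183 hosts, 254 usable); 192.168.169.0/24 (176 hosts, 254 usable); 192.168.170.0/25 (83 hosts, 126 usable)


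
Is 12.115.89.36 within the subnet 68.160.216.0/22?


Subnet network: 68.160.216.0
Test IP AND mask: 12.115.88.0
No, 12.115.89.36 is not in 68.160.216.0/22


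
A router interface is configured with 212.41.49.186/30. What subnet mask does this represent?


/30 means 30 network bits, 2 host bits
Binary: 11111111111111111111111111111100
Mask: 255.255.255.252


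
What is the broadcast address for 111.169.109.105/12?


Network: 111.160.0.0/12
Host bits = 20
Set all host bits to 1:
Broadcast: 111.175.255.255


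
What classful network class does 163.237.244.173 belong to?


First octet: 163
Binary: 10100011
10xxxxxx -> Class B (128-191)
Class B, default mask 255.255.0.0 (/16)


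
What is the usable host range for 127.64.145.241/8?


Network: 127.0.0.0
Broadcast: 127.255.255.255
First usable = network + 1
Last usable = broadcast - 1
Range: 127.0.0.1 to 127.255.255.254


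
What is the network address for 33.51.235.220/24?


IP:   00100001.00110011.11101011.11011100
Mask: 11111111.11111111.11111111.00000000
AND operation:
Net:  00100001.00110011.11101011.00000000
Network: 33.51.235.0/24


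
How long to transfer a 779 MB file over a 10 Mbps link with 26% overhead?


Effective throughput = 10 * (1 - 26/100) = 7.4 Mbps
File size in Mb = 779 * 8 = 6232 Mb
Time = 6232 / 7.4
Time = 842.1622 seconds


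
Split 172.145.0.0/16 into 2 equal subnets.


New prefix = 16 + 1 = 17
Each subnet has 32768 addresses
  172.145.0.0/17
  172.145.128.0/17
Subnets: 172.145.0.0/17, 172.145.128.0/17


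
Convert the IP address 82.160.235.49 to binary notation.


82 = 01010010
160 = 10100000
235 = 11101011
49 = 00110001
Binary: 01010010.10100000.11101011.00110001


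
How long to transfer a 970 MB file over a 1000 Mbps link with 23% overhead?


Effective throughput = 1000 * (1 - 23/100) = 770 Mbps
File size in Mb = 970 * 8 = 7760 Mb
Time = 7760 / 770
Time = 10.0779 seconds


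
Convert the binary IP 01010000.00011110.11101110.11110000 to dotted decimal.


01010000 = 80
00011110 = 30
11101110 = 238
11110000 = 240
IP: 80.30.238.240


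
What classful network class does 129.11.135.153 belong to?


First octet: 129
Binary: 10000001
10xxxxxx -> Class B (128-191)
Class B, default mask 255.255.0.0 (/16)


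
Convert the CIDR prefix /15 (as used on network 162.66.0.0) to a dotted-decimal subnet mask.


/15 means 15 network bits, 17 host bits
Binary: 11111111111111100000000000000000
Mask: 255.254.0.0


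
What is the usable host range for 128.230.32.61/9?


Network: 128.128.0.0
Broadcast: 128.255.255.255
First usable = network + 1
Last usable = broadcast - 1
Range: 128.128.0.1 to 128.255.255.254


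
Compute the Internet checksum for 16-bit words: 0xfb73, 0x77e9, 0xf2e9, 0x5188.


Sum all words (with carry folding):
+ 0xfb73 = 0xfb73
+ 0x77e9 = 0x735d
+ 0xf2e9 = 0x6647
+ 0x5188 = 0xb7cf
One's complement: ~0xb7cf
Checksum = 0x4830


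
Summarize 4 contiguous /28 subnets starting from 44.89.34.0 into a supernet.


Original prefix: /28
Number of subnets: 4 = 2^2
New prefix = 28 - 2 = 26
Supernet: 44.89.34.0/26


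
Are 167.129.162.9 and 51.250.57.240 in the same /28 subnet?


Mask: 255.255.255.240
167.129.162.9 AND mask = 167.129.162.0
51.250.57.240 AND mask = 51.250.57.240
No, different subnets (167.129.162.0 vs 51.250.57.240)


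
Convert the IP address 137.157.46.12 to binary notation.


137 = 10001001
157 = 10011101
46 = 00101110
12 = 00001100
Binary: 10001001.10011101.00101110.00001100


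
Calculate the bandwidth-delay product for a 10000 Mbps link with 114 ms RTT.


BDP = bandwidth * RTT
= 10000 Mbps * 114 ms
= 10000 * 1e6 * 114 / 1000 bits
= 1140000000 bits
= 142500000 bytes
= 139160.1562 KB
BDP = 1140000000 bits (142500000 bytes)


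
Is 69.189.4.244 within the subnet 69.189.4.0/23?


Subnet network: 69.189.4.0
Test IP AND mask: 69.189.4.0
Yes, 69.189.4.244 is in 69.189.4.0/23


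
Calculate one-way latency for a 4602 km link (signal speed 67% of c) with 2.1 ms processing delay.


Speed = 0.67 * 3e5 km/s = 201000 km/s
Propagation delay = 4602 / 201000 = 0.0229 s = 22.8955 ms
Processing delay = 2.1 ms
Total one-way latency = 24.9955 ms


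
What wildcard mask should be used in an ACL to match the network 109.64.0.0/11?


Subnet mask: 255.224.0.0
Wildcard = 255.255.255.255 - subnet mask
255 - 255 = 0
255 - 224 = 31
255 - 0 = 255
255 - 0 = 255
Wildcard: 0.31.255.255


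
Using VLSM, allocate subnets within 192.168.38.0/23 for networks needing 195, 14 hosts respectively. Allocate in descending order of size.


195 hosts -> /24 (254 usable): 192.168.38.0/24
14 hosts -> /28 (14 usable): 192.168.39.0/28
Allocation: 192.168.38.0/24 (195 hosts, 254 usable); 192.168.39.0/28 (14 hosts, 14 usable)


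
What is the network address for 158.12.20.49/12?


IP:   10011110.00001100.00010100.00110001
Mask: 11111111.11110000.00000000.00000000
AND operation:
Net:  10011110.00000000.00000000.00000000
Network: 158.0.0.0/12


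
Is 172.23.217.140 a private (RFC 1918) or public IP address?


RFC 1918 private ranges:
  10.0.0.0/8 (10.0.0.0 - 10.255.255.255)
  172.16.0.0/12 (172.16.0.0 - 172.31.255.255)
  192.168.0.0/16 (192.168.0.0 - 192.168.255.255)
Private (in 172.16.0.0/12)


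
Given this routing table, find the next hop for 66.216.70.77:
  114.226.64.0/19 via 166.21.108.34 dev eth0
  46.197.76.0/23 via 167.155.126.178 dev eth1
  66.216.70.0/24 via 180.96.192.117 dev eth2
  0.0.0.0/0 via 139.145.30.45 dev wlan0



Longest prefix match for 66.216.70.77:
  /19 114.226.64.0: no
  /23 46.197.76.0: no
  /24 66.216.70.0: MATCH
  /0 0.0.0.0: MATCH
Selected: next-hop 180.96.192.117 via eth2 (matched /24)


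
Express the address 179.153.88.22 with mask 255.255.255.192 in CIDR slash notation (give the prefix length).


Binary: 11111111.11111111.11111111.11000000
Count leading 1s
Prefix: /26


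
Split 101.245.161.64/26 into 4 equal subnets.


New prefix = 26 + 2 = 28
Each subnet has 16 addresses
  101.245.161.64/28
  101.245.161.80/28
  101.245.161.96/28
  101.245.161.112/28
Subnets: 101.245.161.64/28, 101.245.161.80/28, 101.245.161.96/28, 101.245.161.112/28


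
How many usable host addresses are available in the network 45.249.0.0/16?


Host bits = 32 - 16 = 16
Total addresses = 2^16 = 65536
Usable = total - 2 (network and broadcast)
Usable hosts: 65534


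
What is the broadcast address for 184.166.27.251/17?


Network: 184.166.0.0/17
Host bits = 15
Set all host bits to 1:
Broadcast: 184.166.127.255


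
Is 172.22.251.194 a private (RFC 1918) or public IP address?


RFC 1918 private ranges:
  10.0.0.0/8 (10.0.0.0 - 10.255.255.255)
  172.16.0.0/12 (172.16.0.0 - 172.31.255.255)
  192.168.0.0/16 (192.168.0.0 - 192.168.255.255)
Private (in 172.16.0.0/12)


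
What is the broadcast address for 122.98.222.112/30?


Network: 122.98.222.112/30
Host bits = 2
Set all host bits to 1:
Broadcast: 122.98.222.115


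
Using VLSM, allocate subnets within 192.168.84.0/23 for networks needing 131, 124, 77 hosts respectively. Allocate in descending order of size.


131 hosts -> /24 (254 usable): 192.168.84.0/24
124 hosts -> /25 (126 usable): 192.168.85.0/25
77 hosts -> /25 (126 usable): 192.168.85.128/25
Allocation: 192.168.84.0/24 (131 hosts, 254 usable); 192.168.85.0/25 (124 hosts, 126 usable); 192.168.85.128/25 (77 hosts, 126 usable)


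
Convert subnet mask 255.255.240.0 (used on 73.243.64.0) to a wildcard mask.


Subnet mask: 255.255.240.0
Wildcard = 255.255.255.255 - subnet mask
255 - 255 = 0
255 - 255 = 0
255 - 240 = 15
255 - 0 = 255
Wildcard: 0.0.15.255


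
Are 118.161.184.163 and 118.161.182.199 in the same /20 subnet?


Mask: 255.255.240.0
118.161.184.163 AND mask = 118.161.176.0
118.161.182.199 AND mask = 118.161.176.0
Yes, same subnet (118.161.176.0)


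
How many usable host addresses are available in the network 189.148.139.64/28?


Host bits = 32 - 28 = 4
Total addresses = 2^4 = 16
Usable = total - 2 (network and broadcast)
Usable hosts: 14


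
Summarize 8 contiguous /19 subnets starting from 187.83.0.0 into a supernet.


Original prefix: /19
Number of subnets: 8 = 2^3
New prefix = 19 - 3 = 16
Supernet: 187.83.0.0/16


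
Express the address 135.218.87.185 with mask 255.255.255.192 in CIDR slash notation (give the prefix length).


Binary: 11111111.11111111.11111111.11000000
Count leading 1s
Prefix: /26


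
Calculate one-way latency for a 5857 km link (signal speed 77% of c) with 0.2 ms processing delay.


Speed = 0.77 * 3e5 km/s = 231000 km/s
Propagation delay = 5857 / 231000 = 0.0254 s = 25.355 ms
Processing delay = 0.2 ms
Total one-way latency = 25.555 ms


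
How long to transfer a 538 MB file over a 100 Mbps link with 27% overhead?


Effective throughput = 100 * (1 - 27/100) = 73 Mbps
File size in Mb = 538 * 8 = 4304 Mb
Time = 4304 / 73
Time = 58.9589 seconds


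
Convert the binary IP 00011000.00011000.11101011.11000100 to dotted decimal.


00011000 = 24
00011000 = 24
11101011 = 235
11000100 = 196
IP: 24.24.235.196


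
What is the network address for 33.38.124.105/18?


IP:   00100001.00100110.01111100.01101001
Mask: 11111111.11111111.11000000.00000000
AND operation:
Net:  00100001.00100110.01000000.00000000
Network: 33.38.64.0/18


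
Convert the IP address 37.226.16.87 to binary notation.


37 = 00100101
226 = 11100010
16 = 00010000
87 = 01010111
Binary: 00100101.11100010.00010000.01010111


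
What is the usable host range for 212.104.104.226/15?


Network: 212.104.0.0
Broadcast: 212.105.255.255
First usable = network + 1
Last usable = broadcast - 1
Range: 212.104.0.1 to 212.105.255.254


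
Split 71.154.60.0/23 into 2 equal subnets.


New prefix = 23 + 1 = 24
Each subnet has 256 addresses
  71.154.60.0/24
  71.154.61.0/24
Subnets: 71.154.60.0/24, 71.154.61.0/24


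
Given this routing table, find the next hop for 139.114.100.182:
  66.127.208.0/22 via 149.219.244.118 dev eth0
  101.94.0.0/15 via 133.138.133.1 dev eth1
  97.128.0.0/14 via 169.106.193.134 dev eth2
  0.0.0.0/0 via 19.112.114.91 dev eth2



Longest prefix match for 139.114.100.182:
  /22 66.127.208.0: no
  /15 101.94.0.0: no
  /14 97.128.0.0: no
  /0 0.0.0.0: MATCH
Selected: next-hop 19.112.114.91 via eth2 (matched /0)


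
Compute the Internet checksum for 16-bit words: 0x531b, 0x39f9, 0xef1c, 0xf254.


Sum all words (with carry folding):
+ 0x531b = 0x531b
+ 0x39f9 = 0x8d14
+ 0xef1c = 0x7c31
+ 0xf254 = 0x6e86
One's complement: ~0x6e86
Checksum = 0x9179


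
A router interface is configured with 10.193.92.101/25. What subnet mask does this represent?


/25 means 25 network bits, 7 host bits
Binary: 11111111111111111111111110000000
Mask: 255.255.255.128


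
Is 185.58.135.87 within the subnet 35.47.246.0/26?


Subnet network: 35.47.246.0
Test IP AND mask: 185.58.135.64
No, 185.58.135.87 is not in 35.47.246.0/26


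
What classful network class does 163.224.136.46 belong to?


First octet: 163
Binary: 10100011
10xxxxxx -> Class B (128-191)
Class B, default mask 255.255.0.0 (/16)


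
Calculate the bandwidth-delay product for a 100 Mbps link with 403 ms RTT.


BDP = bandwidth * RTT
= 100 Mbps * 403 ms
= 100 * 1e6 * 403 / 1000 bits
= 40300000 bits
= 5037500 bytes
= 4919.4336 KB
BDP = 40300000 bits (5037500 bytes)


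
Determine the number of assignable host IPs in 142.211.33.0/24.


Host bits = 32 - 24 = 8
Total addresses = 2^8 = 256
Usable = total - 2 (network and broadcast)
Usable hosts: 254


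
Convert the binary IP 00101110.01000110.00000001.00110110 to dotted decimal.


00101110 = 46
01000110 = 70
00000001 = 1
00110110 = 54
IP: 46.70.1.54


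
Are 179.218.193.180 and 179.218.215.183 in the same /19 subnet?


Mask: 255.255.224.0
179.218.193.180 AND mask = 179.218.192.0
179.218.215.183 AND mask = 179.218.192.0
Yes, same subnet (179.218.192.0)


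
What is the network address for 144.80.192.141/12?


IP:   10010000.01010000.11000000.10001101
Mask: 11111111.11110000.00000000.00000000
AND operation:
Net:  10010000.01010000.00000000.00000000
Network: 144.80.0.0/12


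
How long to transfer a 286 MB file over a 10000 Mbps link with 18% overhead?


Effective throughput = 10000 * (1 - 18/100) = 8200 Mbps
File size in Mb = 286 * 8 = 2288 Mb
Time = 2288 / 8200
Time = 0.279 seconds


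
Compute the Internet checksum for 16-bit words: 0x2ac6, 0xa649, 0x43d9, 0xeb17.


Sum all words (with carry folding):
+ 0x2ac6 = 0x2ac6
+ 0xa649 = 0xd10f
+ 0x43d9 = 0x14e9
+ 0xeb17 = 0x0001
One's complement: ~0x0001
Checksum = 0xfffe


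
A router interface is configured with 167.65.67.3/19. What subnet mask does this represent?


/19 means 19 network bits, 13 host bits
Binary: 11111111111111111110000000000000
Mask: 255.255.224.0


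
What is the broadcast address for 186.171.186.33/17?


Network: 186.171.128.0/17
Host bits = 15
Set all host bits to 1:
Broadcast: 186.171.255.255


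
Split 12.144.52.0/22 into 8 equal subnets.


New prefix = 22 + 3 = 25
Each subnet has 128 addresses
  12.144.52.0/25
  12.144.52.128/25
  12.144.53.0/25
  12.144.53.128/25
  12.144.54.0/25
  12.144.54.128/25
  12.144.55.0/25
  12.144.55.128/25
Subnets: 12.144.52.0/25, 12.144.52.128/25, 12.144.53.0/25, 12.144.53.128/25, 12.144.54.0/25, 12.144.54.128/25, 12.144.55.0/25, 12.144.55.128/25


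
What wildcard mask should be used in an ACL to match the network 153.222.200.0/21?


Subnet mask: 255.255.248.0
Wildcard = 255.255.255.255 - subnet mask
255 - 255 = 0
255 - 255 = 0
255 - 248 = 7
255 - 0 = 255
Wildcard: 0.0.7.255


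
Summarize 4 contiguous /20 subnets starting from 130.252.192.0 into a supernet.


Original prefix: /20
Number of subnets: 4 = 2^2
New prefix = 20 - 2 = 18
Supernet: 130.252.192.0/18


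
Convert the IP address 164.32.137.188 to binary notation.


164 = 10100100
32 = 00100000
137 = 10001001
188 = 10111100
Binary: 10100100.00100000.10001001.10111100


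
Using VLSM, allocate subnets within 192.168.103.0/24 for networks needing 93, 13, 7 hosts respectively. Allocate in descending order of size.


93 hosts -> /25 (126 usable): 192.168.103.0/25
13 hosts -> /28 (14 usable): 192.168.103.128/28
7 hosts -> /28 (14 usable): 192.168.103.144/28
Allocation: 192.168.103.0/25 (93 hosts, 126 usable); 192.168.103.128/28 (13 hosts, 14 usable); 192.168.103.144/28 (7 hosts, 14 usable)


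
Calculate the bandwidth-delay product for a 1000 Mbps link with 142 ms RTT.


BDP = bandwidth * RTT
= 1000 Mbps * 142 ms
= 1000 * 1e6 * 142 / 1000 bits
= 142000000 bits
= 17750000 bytes
= 17333.9844 KB
BDP = 142000000 bits (17750000 bytes)


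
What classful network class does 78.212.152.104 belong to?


First octet: 78
Binary: 01001110
0xxxxxxx -> Class A (1-126)
Class A, default mask 255.0.0.0 (/8)


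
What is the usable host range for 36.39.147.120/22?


Network: 36.39.144.0
Broadcast: 36.39.147.255
First usable = network + 1
Last usable = broadcast - 1
Range: 36.39.144.1 to 36.39.147.254


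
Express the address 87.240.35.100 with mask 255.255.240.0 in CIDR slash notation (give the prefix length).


Binary: 11111111.11111111.11110000.00000000
Count leading 1s
Prefix: /20


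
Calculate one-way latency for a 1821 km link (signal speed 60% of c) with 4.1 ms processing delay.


Speed = 0.6 * 3e5 km/s = 180000 km/s
Propagation delay = 1821 / 180000 = 0.0101 s = 10.1167 ms
Processing delay = 4.1 ms
Total one-way latency = 14.2167 ms


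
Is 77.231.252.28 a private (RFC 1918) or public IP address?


RFC 1918 private ranges:
  10.0.0.0/8 (10.0.0.0 - 10.255.255.255)
  172.16.0.0/12 (172.16.0.0 - 172.31.255.255)
  192.168.0.0/16 (192.168.0.0 - 192.168.255.255)
Public (not in any RFC 1918 range)


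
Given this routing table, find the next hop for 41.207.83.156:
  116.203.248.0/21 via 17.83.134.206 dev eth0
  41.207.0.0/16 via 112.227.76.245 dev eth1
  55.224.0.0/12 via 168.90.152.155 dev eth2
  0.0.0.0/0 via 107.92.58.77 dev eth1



Longest prefix match for 41.207.83.156:
  /21 116.203.248.0: no
  /16 41.207.0.0: MATCH
  /12 55.224.0.0: no
  /0 0.0.0.0: MATCH
Selected: next-hop 112.227.76.245 via eth1 (matched /16)


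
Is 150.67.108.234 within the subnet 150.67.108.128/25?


Subnet network: 150.67.108.128
Test IP AND mask: 150.67.108.128
Yes, 150.67.108.234 is in 150.67.108.128/25


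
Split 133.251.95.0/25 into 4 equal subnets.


New prefix = 25 + 2 = 27
Each subnet has 32 addresses
  133.251.95.0/27
  133.251.95.32/27
  133.251.95.64/27
  133.251.95.96/27
Subnets: 133.251.95.0/27, 133.251.95.32/27, 133.251.95.64/27, 133.251.95.96/27


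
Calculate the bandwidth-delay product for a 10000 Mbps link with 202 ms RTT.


BDP = bandwidth * RTT
= 10000 Mbps * 202 ms
= 10000 * 1e6 * 202 / 1000 bits
= 2020000000 bits
= 252500000 bytes
= 246582.0312 KB
BDP = 2020000000 bits (252500000 bytes)


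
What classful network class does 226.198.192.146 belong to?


First octet: 226
Binary: 11100010
1110xxxx -> Class D (224-239)
Class D (multicast), default mask N/A


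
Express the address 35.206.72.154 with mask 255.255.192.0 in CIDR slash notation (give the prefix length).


Binary: 11111111.11111111.11000000.00000000
Count leading 1s
Prefix: /18


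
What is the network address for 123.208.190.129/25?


IP:   01111011.11010000.10111110.10000001
Mask: 11111111.11111111.11111111.10000000
AND operation:
Net:  01111011.11010000.10111110.10000000
Network: 123.208.190.128/25


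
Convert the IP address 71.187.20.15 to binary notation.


71 = 01000111
187 = 10111011
20 = 00010100
15 = 00001111
Binary: 01000111.10111011.00010100.00001111


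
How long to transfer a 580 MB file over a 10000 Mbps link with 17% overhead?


Effective throughput = 10000 * (1 - 17/100) = 8300 Mbps
File size in Mb = 580 * 8 = 4640 Mb
Time = 4640 / 8300
Time = 0.559 seconds


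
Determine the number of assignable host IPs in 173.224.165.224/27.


Host bits = 32 - 27 = 5
Total addresses = 2^5 = 32
Usable = total - 2 (network and broadcast)
Usable hosts: 30


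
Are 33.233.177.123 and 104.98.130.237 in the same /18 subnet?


Mask: 255.255.192.0
33.233.177.123 AND mask = 33.233.128.0
104.98.130.237 AND mask = 104.98.128.0
No, different subnets (33.233.128.0 vs 104.98.128.0)


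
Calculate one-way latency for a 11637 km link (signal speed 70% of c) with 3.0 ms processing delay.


Speed = 0.7 * 3e5 km/s = 210000 km/s
Propagation delay = 11637 / 210000 = 0.0554 s = 55.4143 ms
Processing delay = 3.0 ms
Total one-way latency = 58.4143 ms


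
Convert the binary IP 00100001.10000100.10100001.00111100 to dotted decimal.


00100001 = 33
10000100 = 132
10100001 = 161
00111100 = 60
IP: 33.132.161.60


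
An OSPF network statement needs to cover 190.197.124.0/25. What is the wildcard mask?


Subnet mask: 255.255.255.128
Wildcard = 255.255.255.255 - subnet mask
255 - 255 = 0
255 - 255 = 0
255 - 255 = 0
255 - 128 = 127
Wildcard: 0.0.0.127


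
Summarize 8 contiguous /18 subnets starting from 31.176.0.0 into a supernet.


Original prefix: /18
Number of subnets: 8 = 2^3
New prefix = 18 - 3 = 15
Supernet: 31.176.0.0/15


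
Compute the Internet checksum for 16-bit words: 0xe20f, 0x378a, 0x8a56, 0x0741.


Sum all words (with carry folding):
+ 0xe20f = 0xe20f
+ 0x378a = 0x199a
+ 0x8a56 = 0xa3f0
+ 0x0741 = 0xab31
One's complement: ~0xab31
Checksum = 0x54ce


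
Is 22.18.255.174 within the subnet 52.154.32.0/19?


Subnet network: 52.154.32.0
Test IP AND mask: 22.18.224.0
No, 22.18.255.174 is not in 52.154.32.0/19


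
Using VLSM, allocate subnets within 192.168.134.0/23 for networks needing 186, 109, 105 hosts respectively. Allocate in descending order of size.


186 hosts -> /24 (254 usable): 192.168.134.0/24
109 hosts -> /25 (126 usable): 192.168.135.0/25
105 hosts -> /25 (126 usable): 192.168.135.128/25
Allocation: 192.168.134.0/24 (186 hosts, 254 usable); 192.168.135.0/25 (109 hosts, 126 usable); 192.168.135.128/25 (105 hosts, 126 usable)


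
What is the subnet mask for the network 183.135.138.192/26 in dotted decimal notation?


/26 means 26 network bits, 6 host bits
Binary: 11111111111111111111111111000000
Mask: 255.255.255.192


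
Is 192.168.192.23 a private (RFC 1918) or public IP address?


RFC 1918 private ranges:
  10.0.0.0/8 (10.0.0.0 - 10.255.255.255)
  172.16.0.0/12 (172.16.0.0 - 172.31.255.255)
  192.168.0.0/16 (192.168.0.0 - 192.168.255.255)
Private (in 192.168.0.0/16)


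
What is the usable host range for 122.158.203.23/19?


Network: 122.158.192.0
Broadcast: 122.158.223.255
First usable = network + 1
Last usable = broadcast - 1
Range: 122.158.192.1 to 122.158.223.254


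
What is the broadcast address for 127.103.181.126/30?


Network: 127.103.181.124/30
Host bits = 2
Set all host bits to 1:
Broadcast: 127.103.181.127


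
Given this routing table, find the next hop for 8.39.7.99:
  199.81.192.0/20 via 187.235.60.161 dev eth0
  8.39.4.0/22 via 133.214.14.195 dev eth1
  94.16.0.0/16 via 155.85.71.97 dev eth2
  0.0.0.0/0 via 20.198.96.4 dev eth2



Longest prefix match for 8.39.7.99:
  /20 199.81.192.0: no
  /22 8.39.4.0: MATCH
  /16 94.16.0.0: no
  /0 0.0.0.0: MATCH
Selected: next-hop 133.214.14.195 via eth1 (matched /22)


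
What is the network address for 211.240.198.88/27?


IP:   11010011.11110000.11000110.01011000
Mask: 11111111.11111111.11111111.11100000
AND operation:
Net:  11010011.11110000.11000110.01000000
Network: 211.240.198.64/27


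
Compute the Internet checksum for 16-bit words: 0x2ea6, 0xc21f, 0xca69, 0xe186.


Sum all words (with carry folding):
+ 0x2ea6 = 0x2ea6
+ 0xc21f = 0xf0c5
+ 0xca69 = 0xbb2f
+ 0xe186 = 0x9cb6
One's complement: ~0x9cb6
Checksum = 0x6349


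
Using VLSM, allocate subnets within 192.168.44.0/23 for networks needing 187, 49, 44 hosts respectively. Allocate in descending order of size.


187 hosts -> /24 (254 usable): 192.168.44.0/24
49 hosts -> /26 (62 usable): 192.168.45.0/26
44 hosts -> /26 (62 usable): 192.168.45.64/26
Allocation: 192.168.44.0/24 (187 hosts, 254 usable); 192.168.45.0/26 (49 hosts, 62 usable); 192.168.45.64/26 (44 hosts, 62 usable)


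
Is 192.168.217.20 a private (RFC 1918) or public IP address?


RFC 1918 private ranges:
  10.0.0.0/8 (10.0.0.0 - 10.255.255.255)
  172.16.0.0/12 (172.16.0.0 - 172.31.255.255)
  192.168.0.0/16 (192.168.0.0 - 192.168.255.255)
Private (in 192.168.0.0/16)


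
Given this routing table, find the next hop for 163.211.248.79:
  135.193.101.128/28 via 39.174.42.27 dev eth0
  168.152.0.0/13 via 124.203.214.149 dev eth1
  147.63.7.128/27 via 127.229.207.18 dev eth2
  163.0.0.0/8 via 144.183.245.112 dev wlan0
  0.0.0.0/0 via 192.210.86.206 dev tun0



Longest prefix match for 163.211.248.79:
  /28 135.193.101.128: no
  /13 168.152.0.0: no
  /27 147.63.7.128: no
  /8 163.0.0.0: MATCH
  /0 0.0.0.0: MATCH
Selected: next-hop 144.183.245.112 via wlan0 (matched /8)


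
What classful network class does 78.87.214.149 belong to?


First octet: 78
Binary: 01001110
0xxxxxxx -> Class A (1-126)
Class A, default mask 255.0.0.0 (/8)


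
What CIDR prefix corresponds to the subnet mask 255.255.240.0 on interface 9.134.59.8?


Binary: 11111111.11111111.11110000.00000000
Count leading 1s
Prefix: /20


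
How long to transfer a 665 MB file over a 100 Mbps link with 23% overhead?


Effective throughput = 100 * (1 - 23/100) = 77 Mbps
File size in Mb = 665 * 8 = 5320 Mb
Time = 5320 / 77
Time = 69.0909 seconds


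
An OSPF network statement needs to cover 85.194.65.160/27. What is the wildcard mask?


Subnet mask: 255.255.255.224
Wildcard = 255.255.255.255 - subnet mask
255 - 255 = 0
255 - 255 = 0
255 - 255 = 0
255 - 224 = 31
Wildcard: 0.0.0.31


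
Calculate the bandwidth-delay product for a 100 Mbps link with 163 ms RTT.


BDP = bandwidth * RTT
= 100 Mbps * 163 ms
= 100 * 1e6 * 163 / 1000 bits
= 16300000 bits
= 2037500 bytes
= 1989.7461 KB
BDP = 16300000 bits (2037500 bytes)


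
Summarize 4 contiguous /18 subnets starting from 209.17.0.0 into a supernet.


Original prefix: /18
Number of subnets: 4 = 2^2
New prefix = 18 - 2 = 16
Supernet: 209.17.0.0/16


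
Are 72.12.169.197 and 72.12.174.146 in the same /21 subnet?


Mask: 255.255.248.0
72.12.169.197 AND mask = 72.12.168.0
72.12.174.146 AND mask = 72.12.168.0
Yes, same subnet (72.12.168.0)


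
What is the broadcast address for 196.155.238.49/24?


Network: 196.155.238.0/24
Host bits = 8
Set all host bits to 1:
Broadcast: 196.155.238.255


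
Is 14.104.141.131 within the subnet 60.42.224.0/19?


Subnet network: 60.42.224.0
Test IP AND mask: 14.104.128.0
No, 14.104.141.131 is not in 60.42.224.0/19


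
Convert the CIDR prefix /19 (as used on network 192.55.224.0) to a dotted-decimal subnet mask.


/19 means 19 network bits, 13 host bits
Binary: 11111111111111111110000000000000
Mask: 255.255.224.0


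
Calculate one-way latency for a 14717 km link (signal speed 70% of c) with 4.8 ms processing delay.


Speed = 0.7 * 3e5 km/s = 210000 km/s
Propagation delay = 14717 / 210000 = 0.0701 s = 70.081 ms
Processing delay = 4.8 ms
Total one-way latency = 74.881 ms


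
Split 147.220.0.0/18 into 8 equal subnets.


New prefix = 18 + 3 = 21
Each subnet has 2048 addresses
  147.220.0.0/21
  147.220.8.0/21
  147.220.16.0/21
  147.220.24.0/21
  147.220.32.0/21
  147.220.40.0/21
  147.220.48.0/21
  147.220.56.0/21
Subnets: 147.220.0.0/21, 147.220.8.0/21, 147.220.16.0/21, 147.220.24.0/21, 147.220.32.0/21, 147.220.40.0/21, 147.220.48.0/21, 147.220.56.0/21


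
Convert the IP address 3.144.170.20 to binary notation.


3 = 00000011
144 = 10010000
170 = 10101010
20 = 00010100
Binary: 00000011.10010000.10101010.00010100


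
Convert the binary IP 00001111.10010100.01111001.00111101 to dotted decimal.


00001111 = 15
10010100 = 148
01111001 = 121
00111101 = 61
IP: 15.148.121.61


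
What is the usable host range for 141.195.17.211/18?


Network: 141.195.0.0
Broadcast: 141.195.63.255
First usable = network + 1
Last usable = broadcast - 1
Range: 141.195.0.1 to 141.195.63.254


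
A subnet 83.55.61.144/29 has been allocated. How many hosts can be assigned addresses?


Host bits = 32 - 29 = 3
Total addresses = 2^3 = 8
Usable = total - 2 (network and broadcast)
Usable hosts: 6


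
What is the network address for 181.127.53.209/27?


IP:   10110101.01111111.00110101.11010001
Mask: 11111111.11111111.11111111.11100000
AND operation:
Net:  10110101.01111111.00110101.11000000
Network: 181.127.53.192/27


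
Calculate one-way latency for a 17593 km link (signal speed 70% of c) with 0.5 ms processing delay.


Speed = 0.7 * 3e5 km/s = 210000 km/s
Propagation delay = 17593 / 210000 = 0.0838 s = 83.7762 ms
Processing delay = 0.5 ms
Total one-way latency = 84.2762 ms


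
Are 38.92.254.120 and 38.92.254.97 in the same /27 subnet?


Mask: 255.255.255.224
38.92.254.120 AND mask = 38.92.254.96
38.92.254.97 AND mask = 38.92.254.96
Yes, same subnet (38.92.254.96)


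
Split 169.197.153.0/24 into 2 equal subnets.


New prefix = 24 + 1 = 25
Each subnet has 128 addresses
  169.197.153.0/25
  169.197.153.128/25
Subnets: 169.197.153.0/25, 169.197.153.128/25


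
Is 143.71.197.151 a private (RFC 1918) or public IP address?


RFC 1918 private ranges:
  10.0.0.0/8 (10.0.0.0 - 10.255.255.255)
  172.16.0.0/12 (172.16.0.0 - 172.31.255.255)
  192.168.0.0/16 (192.168.0.0 - 192.168.255.255)
Public (not in any RFC 1918 range)


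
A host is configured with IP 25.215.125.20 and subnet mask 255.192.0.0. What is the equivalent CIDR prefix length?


Binary: 11111111.11000000.00000000.00000000
Count leading 1s
Prefix: /10


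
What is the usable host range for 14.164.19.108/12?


Network: 14.160.0.0
Broadcast: 14.175.255.255
First usable = network + 1
Last usable = broadcast - 1
Range: 14.160.0.1 to 14.175.255.254


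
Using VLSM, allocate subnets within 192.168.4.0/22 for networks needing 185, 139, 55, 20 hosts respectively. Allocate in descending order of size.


185 hosts -> /24 (254 usable): 192.168.4.0/24
139 hosts -> /24 (254 usable): 192.168.5.0/24
55 hosts -> /26 (62 usable): 192.168.6.0/26
20 hosts -> /27 (30 usable): 192.168.6.64/27
Allocation: 192.168.4.0/24 (185 hosts, 254 usable); 192.168.5.0/24 (139 hosts, 254 usable); 192.168.6.0/26 (55 hosts, 62 usable); 192.168.6.64/27 (20 hosts, 30 usable)


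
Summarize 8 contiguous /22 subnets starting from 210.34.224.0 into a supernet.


Original prefix: /22
Number of subnets: 8 = 2^3
New prefix = 22 - 3 = 19
Supernet: 210.34.224.0/19


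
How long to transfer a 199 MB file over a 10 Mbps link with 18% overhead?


Effective throughput = 10 * (1 - 18/100) = 8.2 Mbps
File size in Mb = 199 * 8 = 1592 Mb
Time = 1592 / 8.2
Time = 194.1463 seconds


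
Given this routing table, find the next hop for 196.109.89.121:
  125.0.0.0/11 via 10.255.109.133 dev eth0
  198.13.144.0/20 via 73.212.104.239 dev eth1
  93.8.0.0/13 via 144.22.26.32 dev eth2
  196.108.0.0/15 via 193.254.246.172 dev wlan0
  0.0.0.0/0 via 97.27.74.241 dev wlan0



Longest prefix match for 196.109.89.121:
  /11 125.0.0.0: no
  /20 198.13.144.0: no
  /13 93.8.0.0: no
  /15 196.108.0.0: MATCH
  /0 0.0.0.0: MATCH
Selected: next-hop 193.254.246.172 via wlan0 (matched /15)


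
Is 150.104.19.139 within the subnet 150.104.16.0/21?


Subnet network: 150.104.16.0
Test IP AND mask: 150.104.16.0
Yes, 150.104.19.139 is in 150.104.16.0/21


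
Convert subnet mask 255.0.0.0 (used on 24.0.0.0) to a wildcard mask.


Subnet mask: 255.0.0.0
Wildcard = 255.255.255.255 - subnet mask
255 - 255 = 0
255 - 0 = 255
255 - 0 = 255
255 - 0 = 255
Wildcard: 0.255.255.255


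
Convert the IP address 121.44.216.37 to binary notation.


121 = 01111001
44 = 00101100
216 = 11011000
37 = 00100101
Binary: 01111001.00101100.11011000.00100101


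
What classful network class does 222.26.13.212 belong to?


First octet: 222
Binary: 11011110
110xxxxx -> Class C (192-223)
Class C, default mask 255.255.255.0 (/24)


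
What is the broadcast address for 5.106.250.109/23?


Network: 5.106.250.0/23
Host bits = 9
Set all host bits to 1:
Broadcast: 5.106.251.255


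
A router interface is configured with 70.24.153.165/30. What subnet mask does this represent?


/30 means 30 network bits, 2 host bits
Binary: 11111111111111111111111111111100
Mask: 255.255.255.252


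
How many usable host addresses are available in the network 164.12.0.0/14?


Host bits = 32 - 14 = 18
Total addresses = 2^18 = 262144
Usable = total - 2 (network and broadcast)
Usable hosts: 262142


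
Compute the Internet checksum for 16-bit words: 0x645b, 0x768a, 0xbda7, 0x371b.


Sum all words (with carry folding):
+ 0x645b = 0x645b
+ 0x768a = 0xdae5
+ 0xbda7 = 0x988d
+ 0x371b = 0xcfa8
One's complement: ~0xcfa8
Checksum = 0x3057


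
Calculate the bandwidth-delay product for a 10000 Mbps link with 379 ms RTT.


BDP = bandwidth * RTT
= 10000 Mbps * 379 ms
= 10000 * 1e6 * 379 / 1000 bits
= 3790000000 bits
= 473750000 bytes
= 462646.4844 KB
BDP = 3790000000 bits (473750000 bytes)


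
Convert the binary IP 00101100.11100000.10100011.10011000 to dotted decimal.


00101100 = 44
11100000 = 224
10100011 = 163
10011000 = 152
IP: 44.224.163.152


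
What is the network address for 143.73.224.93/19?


IP:   10001111.01001001.11100000.01011101
Mask: 11111111.11111111.11100000.00000000
AND operation:
Net:  10001111.01001001.11100000.00000000
Network: 143.73.224.0/19


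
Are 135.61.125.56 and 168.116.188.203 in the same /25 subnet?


Mask: 255.255.255.128
135.61.125.56 AND mask = 135.61.125.0
168.116.188.203 AND mask = 168.116.188.128
No, different subnets (135.61.125.0 vs 168.116.188.128)


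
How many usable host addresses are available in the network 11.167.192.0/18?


Host bits = 32 - 18 = 14
Total addresses = 2^14 = 16384
Usable = total - 2 (network and broadcast)
Usable hosts: 16382


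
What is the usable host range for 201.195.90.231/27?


Network: 201.195.90.224
Broadcast: 201.195.90.255
First usable = network + 1
Last usable = broadcast - 1
Range: 201.195.90.225 to 201.195.90.254


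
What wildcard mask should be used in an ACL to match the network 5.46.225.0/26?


Subnet mask: 255.255.255.192
Wildcard = 255.255.255.255 - subnet mask
255 - 255 = 0
255 - 255 = 0
255 - 255 = 0
255 - 192 = 63
Wildcard: 0.0.0.63


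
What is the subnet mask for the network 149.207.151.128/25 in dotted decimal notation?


/25 means 25 network bits, 7 host bits
Binary: 11111111111111111111111110000000
Mask: 255.255.255.128


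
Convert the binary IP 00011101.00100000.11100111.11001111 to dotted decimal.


00011101 = 29
00100000 = 32
11100111 = 231
11001111 = 207
IP: 29.32.231.207
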